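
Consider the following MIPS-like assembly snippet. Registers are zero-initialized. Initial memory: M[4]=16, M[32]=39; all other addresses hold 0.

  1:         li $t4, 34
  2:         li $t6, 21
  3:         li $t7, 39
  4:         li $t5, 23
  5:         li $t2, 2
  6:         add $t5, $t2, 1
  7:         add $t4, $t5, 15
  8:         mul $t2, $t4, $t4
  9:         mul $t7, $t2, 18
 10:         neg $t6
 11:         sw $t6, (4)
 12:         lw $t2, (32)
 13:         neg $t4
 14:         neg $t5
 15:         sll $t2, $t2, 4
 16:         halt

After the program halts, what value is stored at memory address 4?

-21

after li $t4, 34: $t4=34
after li $t6, 21: $t6=21
after li $t7, 39: $t7=39
after li $t5, 23: $t5=23
after li $t2, 2: $t2=2
after add $t5, $t2, 1: $t5=2+1=3
after add $t4, $t5, 15: $t4=3+15=18
after mul $t2, $t4, $t4: $t2=18*18=324
after mul $t7, $t2, 18: $t7=324*18=5832
after neg $t6: $t6=-(21)=-21
sw $t6, (4) → M[4]=-21
after lw $t2, (32): $t2=M[32]=39
after neg $t4: $t4=-(18)=-18
after neg $t5: $t5=-(3)=-3
after sll $t2, $t2, 4: $t2=39<<4=624
halt.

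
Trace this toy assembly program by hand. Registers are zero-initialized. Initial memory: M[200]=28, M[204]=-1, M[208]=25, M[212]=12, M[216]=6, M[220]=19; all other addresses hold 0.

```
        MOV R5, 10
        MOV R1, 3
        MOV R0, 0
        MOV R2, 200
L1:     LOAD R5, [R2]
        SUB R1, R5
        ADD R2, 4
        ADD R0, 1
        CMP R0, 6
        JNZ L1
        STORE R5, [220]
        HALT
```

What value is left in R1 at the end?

R5=10
R1=3
R0=0
R2=200
R5=M[200]=28
R1=3-28=-25
R2=200+4=204
R0=0+1=1
CMP R0, 6  (cmp 1,6)
JNZ L1: taken
R5=M[204]=-1
R1=(-25)-(-1)=-24
R2=204+4=208
R0=1+1=2
CMP R0, 6  (cmp 2,6)
JNZ L1: taken
R5=M[208]=25
R1=(-24)-25=-49
R2=208+4=212
R0=2+1=3
CMP R0, 6  (cmp 3,6)
JNZ L1: taken
R5=M[212]=12
R1=(-49)-12=-61
R2=212+4=216
R0=3+1=4
CMP R0, 6  (cmp 4,6)
JNZ L1: taken
R5=M[216]=6
R1=(-61)-6=-67
R2=216+4=220
R0=4+1=5
CMP R0, 6  (cmp 5,6)
JNZ L1: taken
R5=M[220]=19
R1=(-67)-19=-86
R2=220+4=224
R0=5+1=6
CMP R0, 6  (cmp 6,6)
JNZ L1: not taken
STORE R5, [220] → M[220]=19
halt.

-86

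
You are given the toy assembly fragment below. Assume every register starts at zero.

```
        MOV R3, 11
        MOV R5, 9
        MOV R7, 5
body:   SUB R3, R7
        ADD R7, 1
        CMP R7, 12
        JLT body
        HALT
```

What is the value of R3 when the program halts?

R3=11
R5=9
R7=5
R3=11-5=6
R7=5+1=6
CMP R7, 12  (cmp 6,12)
JLT body: taken
R3=6-6=0
R7=6+1=7
CMP R7, 12  (cmp 7,12)
JLT body: taken
R3=0-7=-7
R7=7+1=8
CMP R7, 12  (cmp 8,12)
JLT body: taken
R3=(-7)-8=-15
R7=8+1=9
CMP R7, 12  (cmp 9,12)
JLT body: taken
R3=(-15)-9=-24
R7=9+1=10
CMP R7, 12  (cmp 10,12)
JLT body: taken
R3=(-24)-10=-34
R7=10+1=11
CMP R7, 12  (cmp 11,12)
JLT body: taken
R3=(-34)-11=-45
R7=11+1=12
CMP R7, 12  (cmp 12,12)
JLT body: not taken
halt.

-45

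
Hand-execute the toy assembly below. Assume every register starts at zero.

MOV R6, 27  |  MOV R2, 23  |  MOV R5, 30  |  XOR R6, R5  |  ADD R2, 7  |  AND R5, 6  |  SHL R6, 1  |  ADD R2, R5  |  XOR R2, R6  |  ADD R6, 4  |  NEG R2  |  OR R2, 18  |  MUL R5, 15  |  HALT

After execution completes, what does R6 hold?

14

after MOV R6, 27: R6=27
after MOV R2, 23: R2=23
after MOV R5, 30: R5=30
after XOR R6, R5: R6=27^30=5
after ADD R2, 7: R2=23+7=30
after AND R5, 6: R5=30&6=6
after SHL R6, 1: R6=5<<1=10
after ADD R2, R5: R2=30+6=36
after XOR R2, R6: R2=36^10=46
after ADD R6, 4: R6=10+4=14
after NEG R2: R2=-(46)=-46
after OR R2, 18: R2=(-46)|18=-46
after MUL R5, 15: R5=6*15=90
halt.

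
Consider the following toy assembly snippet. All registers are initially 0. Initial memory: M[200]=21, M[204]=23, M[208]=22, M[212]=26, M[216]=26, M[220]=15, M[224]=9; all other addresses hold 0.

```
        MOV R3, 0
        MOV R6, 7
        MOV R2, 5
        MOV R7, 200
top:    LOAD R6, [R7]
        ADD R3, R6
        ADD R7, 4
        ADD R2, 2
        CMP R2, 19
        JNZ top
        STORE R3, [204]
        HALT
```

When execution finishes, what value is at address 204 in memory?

MOV R3, 0 → R3=0
MOV R6, 7 → R6=7
MOV R2, 5 → R2=5
MOV R7, 200 → R7=200
LOAD R6, [R7] → R6=M[200]=21
ADD R3, R6 → R3=0+21=21
ADD R7, 4 → R7=200+4=204
ADD R2, 2 → R2=5+2=7
CMP R2, 19  (cmp 7,19)
JNZ top: taken
LOAD R6, [R7] → R6=M[204]=23
ADD R3, R6 → R3=21+23=44
ADD R7, 4 → R7=204+4=208
ADD R2, 2 → R2=7+2=9
CMP R2, 19  (cmp 9,19)
JNZ top: taken
LOAD R6, [R7] → R6=M[208]=22
ADD R3, R6 → R3=44+22=66
ADD R7, 4 → R7=208+4=212
ADD R2, 2 → R2=9+2=11
CMP R2, 19  (cmp 11,19)
JNZ top: taken
LOAD R6, [R7] → R6=M[212]=26
ADD R3, R6 → R3=66+26=92
ADD R7, 4 → R7=212+4=216
ADD R2, 2 → R2=11+2=13
CMP R2, 19  (cmp 13,19)
JNZ top: taken
LOAD R6, [R7] → R6=M[216]=26
ADD R3, R6 → R3=92+26=118
ADD R7, 4 → R7=216+4=220
ADD R2, 2 → R2=13+2=15
CMP R2, 19  (cmp 15,19)
JNZ top: taken
LOAD R6, [R7] → R6=M[220]=15
ADD R3, R6 → R3=118+15=133
ADD R7, 4 → R7=220+4=224
ADD R2, 2 → R2=15+2=17
CMP R2, 19  (cmp 17,19)
JNZ top: taken
LOAD R6, [R7] → R6=M[224]=9
ADD R3, R6 → R3=133+9=142
ADD R7, 4 → R7=224+4=228
ADD R2, 2 → R2=17+2=19
CMP R2, 19  (cmp 19,19)
JNZ top: not taken
STORE R3, [204] → M[204]=142
halt.

142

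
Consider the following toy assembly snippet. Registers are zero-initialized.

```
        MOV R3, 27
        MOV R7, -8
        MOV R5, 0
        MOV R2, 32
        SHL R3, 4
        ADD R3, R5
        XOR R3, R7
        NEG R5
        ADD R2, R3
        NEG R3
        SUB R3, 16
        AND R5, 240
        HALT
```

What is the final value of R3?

424

R3=27
R7=-8
R5=0
R2=32
R3=27<<4=432
R3=432+0=432
R3=432^(-8)=-440
R5=-(0)=0
R2=32+(-440)=-408
R3=-(-440)=440
R3=440-16=424
R5=0&240=0
halt.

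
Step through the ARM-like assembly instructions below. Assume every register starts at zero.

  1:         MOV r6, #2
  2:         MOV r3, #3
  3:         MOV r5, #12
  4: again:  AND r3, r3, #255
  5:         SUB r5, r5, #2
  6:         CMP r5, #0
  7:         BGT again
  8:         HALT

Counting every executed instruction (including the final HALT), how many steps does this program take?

after MOV r6, #2: r6=2
after MOV r3, #3: r3=3
after MOV r5, #12: r5=12
after AND r3, r3, #255: r3=3&255=3
after SUB r5, r5, #2: r5=12-2=10
CMP r5, #0  (cmp 10,0)
BGT again: taken
after AND r3, r3, #255: r3=3&255=3
after SUB r5, r5, #2: r5=10-2=8
CMP r5, #0  (cmp 8,0)
BGT again: taken
after AND r3, r3, #255: r3=3&255=3
after SUB r5, r5, #2: r5=8-2=6
CMP r5, #0  (cmp 6,0)
BGT again: taken
after AND r3, r3, #255: r3=3&255=3
after SUB r5, r5, #2: r5=6-2=4
CMP r5, #0  (cmp 4,0)
BGT again: taken
after AND r3, r3, #255: r3=3&255=3
after SUB r5, r5, #2: r5=4-2=2
CMP r5, #0  (cmp 2,0)
BGT again: taken
after AND r3, r3, #255: r3=3&255=3
after SUB r5, r5, #2: r5=2-2=0
CMP r5, #0  (cmp 0,0)
BGT again: not taken
halt.
Total executed instructions: 28.

28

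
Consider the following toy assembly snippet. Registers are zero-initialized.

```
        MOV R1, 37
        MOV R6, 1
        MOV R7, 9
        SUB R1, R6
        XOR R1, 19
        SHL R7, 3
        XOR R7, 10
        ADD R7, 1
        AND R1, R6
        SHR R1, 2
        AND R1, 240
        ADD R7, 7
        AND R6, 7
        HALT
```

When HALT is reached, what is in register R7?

74

R1=37
R6=1
R7=9
R1=37-1=36
R1=36^19=55
R7=9<<3=72
R7=72^10=66
R7=66+1=67
R1=55&1=1
R1=1>>2=0
R1=0&240=0
R7=67+7=74
R6=1&7=1
halt.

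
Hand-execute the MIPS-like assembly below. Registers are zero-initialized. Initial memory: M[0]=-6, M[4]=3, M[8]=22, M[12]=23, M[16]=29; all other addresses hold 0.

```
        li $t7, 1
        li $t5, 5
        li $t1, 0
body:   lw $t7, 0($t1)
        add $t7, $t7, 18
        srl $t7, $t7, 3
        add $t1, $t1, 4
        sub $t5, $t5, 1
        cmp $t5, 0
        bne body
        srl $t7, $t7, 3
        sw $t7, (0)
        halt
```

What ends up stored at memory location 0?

0

after li $t7, 1: $t7=1
after li $t5, 5: $t5=5
after li $t1, 0: $t1=0
after lw $t7, 0($t1): $t7=M[0]=-6
after add $t7, $t7, 18: $t7=(-6)+18=12
after srl $t7, $t7, 3: $t7=12>>3=1
after add $t1, $t1, 4: $t1=0+4=4
after sub $t5, $t5, 1: $t5=5-1=4
cmp $t5, 0  (cmp 4,0)
bne body: taken
after lw $t7, 0($t1): $t7=M[4]=3
after add $t7, $t7, 18: $t7=3+18=21
after srl $t7, $t7, 3: $t7=21>>3=2
after add $t1, $t1, 4: $t1=4+4=8
after sub $t5, $t5, 1: $t5=4-1=3
cmp $t5, 0  (cmp 3,0)
bne body: taken
after lw $t7, 0($t1): $t7=M[8]=22
after add $t7, $t7, 18: $t7=22+18=40
after srl $t7, $t7, 3: $t7=40>>3=5
after add $t1, $t1, 4: $t1=8+4=12
after sub $t5, $t5, 1: $t5=3-1=2
cmp $t5, 0  (cmp 2,0)
bne body: taken
after lw $t7, 0($t1): $t7=M[12]=23
after add $t7, $t7, 18: $t7=23+18=41
after srl $t7, $t7, 3: $t7=41>>3=5
after add $t1, $t1, 4: $t1=12+4=16
after sub $t5, $t5, 1: $t5=2-1=1
cmp $t5, 0  (cmp 1,0)
bne body: taken
after lw $t7, 0($t1): $t7=M[16]=29
after add $t7, $t7, 18: $t7=29+18=47
after srl $t7, $t7, 3: $t7=47>>3=5
after add $t1, $t1, 4: $t1=16+4=20
after sub $t5, $t5, 1: $t5=1-1=0
cmp $t5, 0  (cmp 0,0)
bne body: not taken
after srl $t7, $t7, 3: $t7=5>>3=0
sw $t7, (0) → M[0]=0
halt.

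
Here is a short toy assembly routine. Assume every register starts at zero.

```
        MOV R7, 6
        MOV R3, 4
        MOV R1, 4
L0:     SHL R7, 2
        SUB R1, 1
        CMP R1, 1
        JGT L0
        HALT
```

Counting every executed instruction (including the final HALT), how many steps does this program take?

R7=6
R3=4
R1=4
R7=6<<2=24
R1=4-1=3
CMP R1, 1  (cmp 3,1)
JGT L0: taken
R7=24<<2=96
R1=3-1=2
CMP R1, 1  (cmp 2,1)
JGT L0: taken
R7=96<<2=384
R1=2-1=1
CMP R1, 1  (cmp 1,1)
JGT L0: not taken
halt.
Total executed instructions: 16.

16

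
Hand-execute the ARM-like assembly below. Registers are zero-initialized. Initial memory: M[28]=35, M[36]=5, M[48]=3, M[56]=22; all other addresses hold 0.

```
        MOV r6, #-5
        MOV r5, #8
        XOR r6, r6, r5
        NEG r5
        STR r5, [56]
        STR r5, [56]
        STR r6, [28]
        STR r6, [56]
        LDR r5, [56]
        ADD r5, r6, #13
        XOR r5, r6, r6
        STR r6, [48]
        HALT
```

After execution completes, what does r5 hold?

MOV r6, #-5 → r6=-5
MOV r5, #8 → r5=8
XOR r6, r6, r5 → r6=(-5)^8=-13
NEG r5 → r5=-(8)=-8
STR r5, [56] → M[56]=-8
STR r5, [56] → M[56]=-8
STR r6, [28] → M[28]=-13
STR r6, [56] → M[56]=-13
LDR r5, [56] → r5=M[56]=-13
ADD r5, r6, #13 → r5=(-13)+13=0
XOR r5, r6, r6 → r5=(-13)^(-13)=0
STR r6, [48] → M[48]=-13
halt.

0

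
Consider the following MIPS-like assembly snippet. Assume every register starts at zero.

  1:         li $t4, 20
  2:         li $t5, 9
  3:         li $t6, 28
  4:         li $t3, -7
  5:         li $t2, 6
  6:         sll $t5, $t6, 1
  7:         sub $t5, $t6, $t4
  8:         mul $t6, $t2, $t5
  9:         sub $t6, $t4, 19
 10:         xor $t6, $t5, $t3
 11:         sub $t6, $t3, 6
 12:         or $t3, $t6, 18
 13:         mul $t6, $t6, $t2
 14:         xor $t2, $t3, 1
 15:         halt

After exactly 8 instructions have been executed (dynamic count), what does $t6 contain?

$t4=20
$t5=9
$t6=28
$t3=-7
$t2=6
$t5=28<<1=56
$t5=28-20=8
$t6=6*8=48
After step 8: $t6 = 48.

48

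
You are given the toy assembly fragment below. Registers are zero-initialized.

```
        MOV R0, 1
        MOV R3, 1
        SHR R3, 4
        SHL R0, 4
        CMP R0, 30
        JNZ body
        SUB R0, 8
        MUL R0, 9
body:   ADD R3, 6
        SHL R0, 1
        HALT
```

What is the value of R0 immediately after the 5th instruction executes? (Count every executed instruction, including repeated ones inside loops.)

16

MOV R0, 1 → R0=1
MOV R3, 1 → R3=1
SHR R3, 4 → R3=1>>4=0
SHL R0, 4 → R0=1<<4=16
CMP R0, 30  (cmp 16,30)
After step 5: R0 = 16.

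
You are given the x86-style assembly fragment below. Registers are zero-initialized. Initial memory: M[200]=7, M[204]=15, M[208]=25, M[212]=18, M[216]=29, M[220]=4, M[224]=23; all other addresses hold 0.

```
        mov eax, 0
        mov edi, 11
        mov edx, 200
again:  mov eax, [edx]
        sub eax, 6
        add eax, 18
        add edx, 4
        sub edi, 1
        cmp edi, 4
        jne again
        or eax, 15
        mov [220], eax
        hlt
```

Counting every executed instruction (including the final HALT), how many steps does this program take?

mov eax, 0 → eax=0
mov edi, 11 → edi=11
mov edx, 200 → edx=200
mov eax, [edx] → eax=M[200]=7
sub eax, 6 → eax=7-6=1
add eax, 18 → eax=1+18=19
add edx, 4 → edx=200+4=204
sub edi, 1 → edi=11-1=10
cmp edi, 4  (cmp 10,4)
jne again: taken
mov eax, [edx] → eax=M[204]=15
sub eax, 6 → eax=15-6=9
add eax, 18 → eax=9+18=27
add edx, 4 → edx=204+4=208
sub edi, 1 → edi=10-1=9
cmp edi, 4  (cmp 9,4)
jne again: taken
mov eax, [edx] → eax=M[208]=25
sub eax, 6 → eax=25-6=19
add eax, 18 → eax=19+18=37
add edx, 4 → edx=208+4=212
sub edi, 1 → edi=9-1=8
cmp edi, 4  (cmp 8,4)
jne again: taken
mov eax, [edx] → eax=M[212]=18
sub eax, 6 → eax=18-6=12
add eax, 18 → eax=12+18=30
add edx, 4 → edx=212+4=216
sub edi, 1 → edi=8-1=7
cmp edi, 4  (cmp 7,4)
jne again: taken
mov eax, [edx] → eax=M[216]=29
sub eax, 6 → eax=29-6=23
add eax, 18 → eax=23+18=41
add edx, 4 → edx=216+4=220
sub edi, 1 → edi=7-1=6
cmp edi, 4  (cmp 6,4)
jne again: taken
mov eax, [edx] → eax=M[220]=4
sub eax, 6 → eax=4-6=-2
add eax, 18 → eax=(-2)+18=16
add edx, 4 → edx=220+4=224
sub edi, 1 → edi=6-1=5
cmp edi, 4  (cmp 5,4)
jne again: taken
mov eax, [edx] → eax=M[224]=23
sub eax, 6 → eax=23-6=17
add eax, 18 → eax=17+18=35
add edx, 4 → edx=224+4=228
sub edi, 1 → edi=5-1=4
cmp edi, 4  (cmp 4,4)
jne again: not taken
or eax, 15 → eax=35|15=47
mov [220], eax → M[220]=47
halt.
Total executed instructions: 55.

55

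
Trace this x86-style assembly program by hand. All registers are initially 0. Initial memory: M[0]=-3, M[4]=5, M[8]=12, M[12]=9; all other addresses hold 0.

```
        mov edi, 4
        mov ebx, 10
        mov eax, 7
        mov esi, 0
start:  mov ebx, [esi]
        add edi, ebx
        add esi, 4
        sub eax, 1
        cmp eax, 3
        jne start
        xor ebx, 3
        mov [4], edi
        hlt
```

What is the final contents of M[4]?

27

mov edi, 4 → edi=4
mov ebx, 10 → ebx=10
mov eax, 7 → eax=7
mov esi, 0 → esi=0
mov ebx, [esi] → ebx=M[0]=-3
add edi, ebx → edi=4+(-3)=1
add esi, 4 → esi=0+4=4
sub eax, 1 → eax=7-1=6
cmp eax, 3  (cmp 6,3)
jne start: taken
mov ebx, [esi] → ebx=M[4]=5
add edi, ebx → edi=1+5=6
add esi, 4 → esi=4+4=8
sub eax, 1 → eax=6-1=5
cmp eax, 3  (cmp 5,3)
jne start: taken
mov ebx, [esi] → ebx=M[8]=12
add edi, ebx → edi=6+12=18
add esi, 4 → esi=8+4=12
sub eax, 1 → eax=5-1=4
cmp eax, 3  (cmp 4,3)
jne start: taken
mov ebx, [esi] → ebx=M[12]=9
add edi, ebx → edi=18+9=27
add esi, 4 → esi=12+4=16
sub eax, 1 → eax=4-1=3
cmp eax, 3  (cmp 3,3)
jne start: not taken
xor ebx, 3 → ebx=9^3=10
mov [4], edi → M[4]=27
halt.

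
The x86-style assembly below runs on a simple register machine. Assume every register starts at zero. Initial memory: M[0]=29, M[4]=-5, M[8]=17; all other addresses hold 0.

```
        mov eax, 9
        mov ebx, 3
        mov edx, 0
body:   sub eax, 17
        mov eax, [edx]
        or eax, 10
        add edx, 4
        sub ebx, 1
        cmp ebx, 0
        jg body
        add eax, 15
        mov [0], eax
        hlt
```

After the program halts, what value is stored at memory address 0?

42

eax=9
ebx=3
edx=0
eax=9-17=-8
eax=M[0]=29
eax=29|10=31
edx=0+4=4
ebx=3-1=2
cmp ebx, 0  (cmp 2,0)
jg body: taken
eax=31-17=14
eax=M[4]=-5
eax=(-5)|10=-5
edx=4+4=8
ebx=2-1=1
cmp ebx, 0  (cmp 1,0)
jg body: taken
eax=(-5)-17=-22
eax=M[8]=17
eax=17|10=27
edx=8+4=12
ebx=1-1=0
cmp ebx, 0  (cmp 0,0)
jg body: not taken
eax=27+15=42
mov [0], eax → M[0]=42
halt.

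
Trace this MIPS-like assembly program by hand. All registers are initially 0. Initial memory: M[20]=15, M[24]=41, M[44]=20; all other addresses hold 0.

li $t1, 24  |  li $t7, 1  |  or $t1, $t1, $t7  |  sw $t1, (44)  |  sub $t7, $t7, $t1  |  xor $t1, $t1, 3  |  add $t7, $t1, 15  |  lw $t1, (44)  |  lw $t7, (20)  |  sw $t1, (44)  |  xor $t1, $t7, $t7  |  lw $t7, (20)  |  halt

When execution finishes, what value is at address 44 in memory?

$t1=24
$t7=1
$t1=24|1=25
sw $t1, (44) → M[44]=25
$t7=1-25=-24
$t1=25^3=26
$t7=26+15=41
$t1=M[44]=25
$t7=M[20]=15
sw $t1, (44) → M[44]=25
$t1=15^15=0
$t7=M[20]=15
halt.

25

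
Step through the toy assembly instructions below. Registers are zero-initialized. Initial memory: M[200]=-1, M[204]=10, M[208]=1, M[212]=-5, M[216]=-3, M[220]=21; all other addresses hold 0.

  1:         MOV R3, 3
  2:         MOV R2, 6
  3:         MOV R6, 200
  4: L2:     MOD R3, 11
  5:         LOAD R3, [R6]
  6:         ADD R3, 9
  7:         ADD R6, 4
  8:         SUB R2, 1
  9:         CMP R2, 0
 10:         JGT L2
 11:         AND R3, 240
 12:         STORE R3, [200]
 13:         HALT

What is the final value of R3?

16

after MOV R3, 3: R3=3
after MOV R2, 6: R2=6
after MOV R6, 200: R6=200
after MOD R3, 11: R3=3%11=3
after LOAD R3, [R6]: R3=M[200]=-1
after ADD R3, 9: R3=(-1)+9=8
after ADD R6, 4: R6=200+4=204
after SUB R2, 1: R2=6-1=5
CMP R2, 0  (cmp 5,0)
JGT L2: taken
after MOD R3, 11: R3=8%11=8
after LOAD R3, [R6]: R3=M[204]=10
after ADD R3, 9: R3=10+9=19
after ADD R6, 4: R6=204+4=208
after SUB R2, 1: R2=5-1=4
CMP R2, 0  (cmp 4,0)
JGT L2: taken
after MOD R3, 11: R3=19%11=8
after LOAD R3, [R6]: R3=M[208]=1
after ADD R3, 9: R3=1+9=10
after ADD R6, 4: R6=208+4=212
after SUB R2, 1: R2=4-1=3
CMP R2, 0  (cmp 3,0)
JGT L2: taken
after MOD R3, 11: R3=10%11=10
after LOAD R3, [R6]: R3=M[212]=-5
after ADD R3, 9: R3=(-5)+9=4
after ADD R6, 4: R6=212+4=216
after SUB R2, 1: R2=3-1=2
CMP R2, 0  (cmp 2,0)
JGT L2: taken
after MOD R3, 11: R3=4%11=4
after LOAD R3, [R6]: R3=M[216]=-3
after ADD R3, 9: R3=(-3)+9=6
after ADD R6, 4: R6=216+4=220
after SUB R2, 1: R2=2-1=1
CMP R2, 0  (cmp 1,0)
JGT L2: taken
after MOD R3, 11: R3=6%11=6
after LOAD R3, [R6]: R3=M[220]=21
after ADD R3, 9: R3=21+9=30
after ADD R6, 4: R6=220+4=224
after SUB R2, 1: R2=1-1=0
CMP R2, 0  (cmp 0,0)
JGT L2: not taken
after AND R3, 240: R3=30&240=16
STORE R3, [200] → M[200]=16
halt.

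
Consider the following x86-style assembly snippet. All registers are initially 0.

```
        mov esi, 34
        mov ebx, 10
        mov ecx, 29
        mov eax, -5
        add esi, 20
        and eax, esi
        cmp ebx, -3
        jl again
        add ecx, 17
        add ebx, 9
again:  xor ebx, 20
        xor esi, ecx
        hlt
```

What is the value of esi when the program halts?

24

after mov esi, 34: esi=34
after mov ebx, 10: ebx=10
after mov ecx, 29: ecx=29
after mov eax, -5: eax=-5
after add esi, 20: esi=34+20=54
after and eax, esi: eax=(-5)&54=50
cmp ebx, -3  (cmp 10,-3)
jl again: not taken
after add ecx, 17: ecx=29+17=46
after add ebx, 9: ebx=10+9=19
after xor ebx, 20: ebx=19^20=7
after xor esi, ecx: esi=54^46=24
halt.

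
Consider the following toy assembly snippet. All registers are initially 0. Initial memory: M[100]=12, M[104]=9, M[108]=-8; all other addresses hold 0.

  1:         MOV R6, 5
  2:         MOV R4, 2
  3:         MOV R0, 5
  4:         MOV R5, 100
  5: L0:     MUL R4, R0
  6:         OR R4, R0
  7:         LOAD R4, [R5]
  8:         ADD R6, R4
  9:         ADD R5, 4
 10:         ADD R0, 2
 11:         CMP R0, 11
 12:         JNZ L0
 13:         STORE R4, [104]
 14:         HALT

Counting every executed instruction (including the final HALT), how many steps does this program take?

30

R6=5
R4=2
R0=5
R5=100
R4=2*5=10
R4=10|5=15
R4=M[100]=12
R6=5+12=17
R5=100+4=104
R0=5+2=7
CMP R0, 11  (cmp 7,11)
JNZ L0: taken
R4=12*7=84
R4=84|7=87
R4=M[104]=9
R6=17+9=26
R5=104+4=108
R0=7+2=9
CMP R0, 11  (cmp 9,11)
JNZ L0: taken
R4=9*9=81
R4=81|9=89
R4=M[108]=-8
R6=26+(-8)=18
R5=108+4=112
R0=9+2=11
CMP R0, 11  (cmp 11,11)
JNZ L0: not taken
STORE R4, [104] → M[104]=-8
halt.
Total executed instructions: 30.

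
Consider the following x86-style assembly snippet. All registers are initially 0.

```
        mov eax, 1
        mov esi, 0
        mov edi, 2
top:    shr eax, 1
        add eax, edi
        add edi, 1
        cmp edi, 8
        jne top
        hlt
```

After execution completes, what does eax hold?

12

after mov eax, 1: eax=1
after mov esi, 0: esi=0
after mov edi, 2: edi=2
after shr eax, 1: eax=1>>1=0
after add eax, edi: eax=0+2=2
after add edi, 1: edi=2+1=3
cmp edi, 8  (cmp 3,8)
jne top: taken
after shr eax, 1: eax=2>>1=1
after add eax, edi: eax=1+3=4
after add edi, 1: edi=3+1=4
cmp edi, 8  (cmp 4,8)
jne top: taken
after shr eax, 1: eax=4>>1=2
after add eax, edi: eax=2+4=6
after add edi, 1: edi=4+1=5
cmp edi, 8  (cmp 5,8)
jne top: taken
after shr eax, 1: eax=6>>1=3
after add eax, edi: eax=3+5=8
after add edi, 1: edi=5+1=6
cmp edi, 8  (cmp 6,8)
jne top: taken
after shr eax, 1: eax=8>>1=4
after add eax, edi: eax=4+6=10
after add edi, 1: edi=6+1=7
cmp edi, 8  (cmp 7,8)
jne top: taken
after shr eax, 1: eax=10>>1=5
after add eax, edi: eax=5+7=12
after add edi, 1: edi=7+1=8
cmp edi, 8  (cmp 8,8)
jne top: not taken
halt.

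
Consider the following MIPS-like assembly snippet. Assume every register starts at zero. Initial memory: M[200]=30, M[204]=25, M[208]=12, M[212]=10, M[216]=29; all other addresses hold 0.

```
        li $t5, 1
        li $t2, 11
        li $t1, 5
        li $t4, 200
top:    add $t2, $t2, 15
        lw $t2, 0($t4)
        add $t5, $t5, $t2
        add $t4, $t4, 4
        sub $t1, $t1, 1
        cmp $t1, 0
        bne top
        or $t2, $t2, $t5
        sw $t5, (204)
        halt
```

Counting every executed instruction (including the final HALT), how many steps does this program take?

$t5=1
$t2=11
$t1=5
$t4=200
$t2=11+15=26
$t2=M[200]=30
$t5=1+30=31
$t4=200+4=204
$t1=5-1=4
cmp $t1, 0  (cmp 4,0)
bne top: taken
$t2=30+15=45
$t2=M[204]=25
$t5=31+25=56
$t4=204+4=208
$t1=4-1=3
cmp $t1, 0  (cmp 3,0)
bne top: taken
$t2=25+15=40
$t2=M[208]=12
$t5=56+12=68
$t4=208+4=212
$t1=3-1=2
cmp $t1, 0  (cmp 2,0)
bne top: taken
$t2=12+15=27
$t2=M[212]=10
$t5=68+10=78
$t4=212+4=216
$t1=2-1=1
cmp $t1, 0  (cmp 1,0)
bne top: taken
$t2=10+15=25
$t2=M[216]=29
$t5=78+29=107
$t4=216+4=220
$t1=1-1=0
cmp $t1, 0  (cmp 0,0)
bne top: not taken
$t2=29|107=127
sw $t5, (204) → M[204]=107
halt.
Total executed instructions: 42.

42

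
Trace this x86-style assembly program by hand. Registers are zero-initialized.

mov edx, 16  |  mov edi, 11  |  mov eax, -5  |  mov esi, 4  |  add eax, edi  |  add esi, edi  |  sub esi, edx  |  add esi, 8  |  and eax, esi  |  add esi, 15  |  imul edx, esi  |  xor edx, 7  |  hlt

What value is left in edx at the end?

359

edx=16
edi=11
eax=-5
esi=4
eax=(-5)+11=6
esi=4+11=15
esi=15-16=-1
esi=(-1)+8=7
eax=6&7=6
esi=7+15=22
edx=16*22=352
edx=352^7=359
halt.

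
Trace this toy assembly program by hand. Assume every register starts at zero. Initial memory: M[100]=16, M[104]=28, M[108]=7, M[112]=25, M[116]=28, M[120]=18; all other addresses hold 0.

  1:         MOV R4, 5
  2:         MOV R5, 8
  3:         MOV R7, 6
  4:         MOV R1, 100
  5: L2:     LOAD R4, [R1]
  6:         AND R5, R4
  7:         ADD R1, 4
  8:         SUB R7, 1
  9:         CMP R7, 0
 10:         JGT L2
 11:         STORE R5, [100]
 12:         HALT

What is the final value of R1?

124

MOV R4, 5 → R4=5
MOV R5, 8 → R5=8
MOV R7, 6 → R7=6
MOV R1, 100 → R1=100
LOAD R4, [R1] → R4=M[100]=16
AND R5, R4 → R5=8&16=0
ADD R1, 4 → R1=100+4=104
SUB R7, 1 → R7=6-1=5
CMP R7, 0  (cmp 5,0)
JGT L2: taken
LOAD R4, [R1] → R4=M[104]=28
AND R5, R4 → R5=0&28=0
ADD R1, 4 → R1=104+4=108
SUB R7, 1 → R7=5-1=4
CMP R7, 0  (cmp 4,0)
JGT L2: taken
LOAD R4, [R1] → R4=M[108]=7
AND R5, R4 → R5=0&7=0
ADD R1, 4 → R1=108+4=112
SUB R7, 1 → R7=4-1=3
CMP R7, 0  (cmp 3,0)
JGT L2: taken
LOAD R4, [R1] → R4=M[112]=25
AND R5, R4 → R5=0&25=0
ADD R1, 4 → R1=112+4=116
SUB R7, 1 → R7=3-1=2
CMP R7, 0  (cmp 2,0)
JGT L2: taken
LOAD R4, [R1] → R4=M[116]=28
AND R5, R4 → R5=0&28=0
ADD R1, 4 → R1=116+4=120
SUB R7, 1 → R7=2-1=1
CMP R7, 0  (cmp 1,0)
JGT L2: taken
LOAD R4, [R1] → R4=M[120]=18
AND R5, R4 → R5=0&18=0
ADD R1, 4 → R1=120+4=124
SUB R7, 1 → R7=1-1=0
CMP R7, 0  (cmp 0,0)
JGT L2: not taken
STORE R5, [100] → M[100]=0
halt.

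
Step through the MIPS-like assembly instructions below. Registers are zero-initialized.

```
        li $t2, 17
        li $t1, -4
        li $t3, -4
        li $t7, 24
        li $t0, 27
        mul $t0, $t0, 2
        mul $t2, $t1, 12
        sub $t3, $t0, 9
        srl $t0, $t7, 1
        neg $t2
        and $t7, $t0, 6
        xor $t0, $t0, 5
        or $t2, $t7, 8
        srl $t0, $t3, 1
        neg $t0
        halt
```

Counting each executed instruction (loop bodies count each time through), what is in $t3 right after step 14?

45

after li $t2, 17: $t2=17
after li $t1, -4: $t1=-4
after li $t3, -4: $t3=-4
after li $t7, 24: $t7=24
after li $t0, 27: $t0=27
after mul $t0, $t0, 2: $t0=27*2=54
after mul $t2, $t1, 12: $t2=(-4)*12=-48
after sub $t3, $t0, 9: $t3=54-9=45
after srl $t0, $t7, 1: $t0=24>>1=12
after neg $t2: $t2=-(-48)=48
after and $t7, $t0, 6: $t7=12&6=4
after xor $t0, $t0, 5: $t0=12^5=9
after or $t2, $t7, 8: $t2=4|8=12
after srl $t0, $t3, 1: $t0=45>>1=22
After step 14: $t3 = 45.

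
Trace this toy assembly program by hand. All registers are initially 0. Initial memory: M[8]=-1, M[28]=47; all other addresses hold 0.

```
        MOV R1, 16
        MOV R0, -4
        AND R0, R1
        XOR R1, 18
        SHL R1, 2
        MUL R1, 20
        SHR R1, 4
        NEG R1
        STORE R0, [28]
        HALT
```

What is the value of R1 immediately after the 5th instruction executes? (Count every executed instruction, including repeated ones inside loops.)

8

after MOV R1, 16: R1=16
after MOV R0, -4: R0=-4
after AND R0, R1: R0=(-4)&16=16
after XOR R1, 18: R1=16^18=2
after SHL R1, 2: R1=2<<2=8
After step 5: R1 = 8.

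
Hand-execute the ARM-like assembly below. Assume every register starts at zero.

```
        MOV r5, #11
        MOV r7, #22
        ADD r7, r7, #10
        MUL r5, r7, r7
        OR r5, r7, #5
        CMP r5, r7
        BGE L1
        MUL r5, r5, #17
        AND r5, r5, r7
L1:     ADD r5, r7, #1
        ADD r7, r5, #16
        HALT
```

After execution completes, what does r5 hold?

33

MOV r5, #11 → r5=11
MOV r7, #22 → r7=22
ADD r7, r7, #10 → r7=22+10=32
MUL r5, r7, r7 → r5=32*32=1024
OR r5, r7, #5 → r5=32|5=37
CMP r5, r7  (cmp 37,32)
BGE L1: taken
ADD r5, r7, #1 → r5=32+1=33
ADD r7, r5, #16 → r7=33+16=49
halt.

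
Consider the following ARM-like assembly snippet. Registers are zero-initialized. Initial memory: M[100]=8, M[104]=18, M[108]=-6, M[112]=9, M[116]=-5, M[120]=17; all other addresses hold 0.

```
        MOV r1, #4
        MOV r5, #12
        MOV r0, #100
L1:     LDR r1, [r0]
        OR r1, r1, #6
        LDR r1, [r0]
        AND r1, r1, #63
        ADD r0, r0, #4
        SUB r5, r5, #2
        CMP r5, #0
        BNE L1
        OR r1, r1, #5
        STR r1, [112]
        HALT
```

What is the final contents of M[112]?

21

after MOV r1, #4: r1=4
after MOV r5, #12: r5=12
after MOV r0, #100: r0=100
after LDR r1, [r0]: r1=M[100]=8
after OR r1, r1, #6: r1=8|6=14
after LDR r1, [r0]: r1=M[100]=8
after AND r1, r1, #63: r1=8&63=8
after ADD r0, r0, #4: r0=100+4=104
after SUB r5, r5, #2: r5=12-2=10
CMP r5, #0  (cmp 10,0)
BNE L1: taken
after LDR r1, [r0]: r1=M[104]=18
after OR r1, r1, #6: r1=18|6=22
after LDR r1, [r0]: r1=M[104]=18
after AND r1, r1, #63: r1=18&63=18
after ADD r0, r0, #4: r0=104+4=108
after SUB r5, r5, #2: r5=10-2=8
CMP r5, #0  (cmp 8,0)
BNE L1: taken
after LDR r1, [r0]: r1=M[108]=-6
after OR r1, r1, #6: r1=(-6)|6=-2
after LDR r1, [r0]: r1=M[108]=-6
after AND r1, r1, #63: r1=(-6)&63=58
after ADD r0, r0, #4: r0=108+4=112
after SUB r5, r5, #2: r5=8-2=6
CMP r5, #0  (cmp 6,0)
BNE L1: taken
after LDR r1, [r0]: r1=M[112]=9
after OR r1, r1, #6: r1=9|6=15
after LDR r1, [r0]: r1=M[112]=9
after AND r1, r1, #63: r1=9&63=9
after ADD r0, r0, #4: r0=112+4=116
after SUB r5, r5, #2: r5=6-2=4
CMP r5, #0  (cmp 4,0)
BNE L1: taken
after LDR r1, [r0]: r1=M[116]=-5
after OR r1, r1, #6: r1=(-5)|6=-1
after LDR r1, [r0]: r1=M[116]=-5
after AND r1, r1, #63: r1=(-5)&63=59
after ADD r0, r0, #4: r0=116+4=120
after SUB r5, r5, #2: r5=4-2=2
CMP r5, #0  (cmp 2,0)
BNE L1: taken
after LDR r1, [r0]: r1=M[120]=17
after OR r1, r1, #6: r1=17|6=23
after LDR r1, [r0]: r1=M[120]=17
after AND r1, r1, #63: r1=17&63=17
after ADD r0, r0, #4: r0=120+4=124
after SUB r5, r5, #2: r5=2-2=0
CMP r5, #0  (cmp 0,0)
BNE L1: not taken
after OR r1, r1, #5: r1=17|5=21
STR r1, [112] → M[112]=21
halt.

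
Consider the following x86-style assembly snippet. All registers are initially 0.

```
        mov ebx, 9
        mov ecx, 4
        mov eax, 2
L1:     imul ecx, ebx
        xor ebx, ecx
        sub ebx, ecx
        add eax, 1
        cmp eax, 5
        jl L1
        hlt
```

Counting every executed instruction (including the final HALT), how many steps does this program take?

mov ebx, 9 → ebx=9
mov ecx, 4 → ecx=4
mov eax, 2 → eax=2
imul ecx, ebx → ecx=4*9=36
xor ebx, ecx → ebx=9^36=45
sub ebx, ecx → ebx=45-36=9
add eax, 1 → eax=2+1=3
cmp eax, 5  (cmp 3,5)
jl L1: taken
imul ecx, ebx → ecx=36*9=324
xor ebx, ecx → ebx=9^324=333
sub ebx, ecx → ebx=333-324=9
add eax, 1 → eax=3+1=4
cmp eax, 5  (cmp 4,5)
jl L1: taken
imul ecx, ebx → ecx=324*9=2916
xor ebx, ecx → ebx=9^2916=2925
sub ebx, ecx → ebx=2925-2916=9
add eax, 1 → eax=4+1=5
cmp eax, 5  (cmp 5,5)
jl L1: not taken
halt.
Total executed instructions: 22.

22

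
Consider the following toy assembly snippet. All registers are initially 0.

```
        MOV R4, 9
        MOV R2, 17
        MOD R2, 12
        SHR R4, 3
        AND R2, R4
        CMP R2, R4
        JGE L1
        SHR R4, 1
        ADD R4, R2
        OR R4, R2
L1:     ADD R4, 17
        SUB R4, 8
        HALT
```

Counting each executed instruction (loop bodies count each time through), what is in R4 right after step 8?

R4=9
R2=17
R2=17%12=5
R4=9>>3=1
R2=5&1=1
CMP R2, R4  (cmp 1,1)
JGE L1: taken
R4=1+17=18
After step 8: R4 = 18.

18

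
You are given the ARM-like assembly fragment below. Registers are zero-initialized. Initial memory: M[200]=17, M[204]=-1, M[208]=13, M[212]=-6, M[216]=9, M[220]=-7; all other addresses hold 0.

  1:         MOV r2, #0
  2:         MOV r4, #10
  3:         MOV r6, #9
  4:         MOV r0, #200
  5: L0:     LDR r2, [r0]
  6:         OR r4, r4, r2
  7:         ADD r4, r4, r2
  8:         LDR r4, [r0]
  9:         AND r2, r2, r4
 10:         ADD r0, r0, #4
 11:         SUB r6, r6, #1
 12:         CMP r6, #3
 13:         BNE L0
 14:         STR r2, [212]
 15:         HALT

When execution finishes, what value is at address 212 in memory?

after MOV r2, #0: r2=0
after MOV r4, #10: r4=10
after MOV r6, #9: r6=9
after MOV r0, #200: r0=200
after LDR r2, [r0]: r2=M[200]=17
after OR r4, r4, r2: r4=10|17=27
after ADD r4, r4, r2: r4=27+17=44
after LDR r4, [r0]: r4=M[200]=17
after AND r2, r2, r4: r2=17&17=17
after ADD r0, r0, #4: r0=200+4=204
after SUB r6, r6, #1: r6=9-1=8
CMP r6, #3  (cmp 8,3)
BNE L0: taken
after LDR r2, [r0]: r2=M[204]=-1
after OR r4, r4, r2: r4=17|(-1)=-1
after ADD r4, r4, r2: r4=(-1)+(-1)=-2
after LDR r4, [r0]: r4=M[204]=-1
after AND r2, r2, r4: r2=(-1)&(-1)=-1
after ADD r0, r0, #4: r0=204+4=208
after SUB r6, r6, #1: r6=8-1=7
CMP r6, #3  (cmp 7,3)
BNE L0: taken
after LDR r2, [r0]: r2=M[208]=13
after OR r4, r4, r2: r4=(-1)|13=-1
after ADD r4, r4, r2: r4=(-1)+13=12
after LDR r4, [r0]: r4=M[208]=13
after AND r2, r2, r4: r2=13&13=13
after ADD r0, r0, #4: r0=208+4=212
after SUB r6, r6, #1: r6=7-1=6
CMP r6, #3  (cmp 6,3)
BNE L0: taken
after LDR r2, [r0]: r2=M[212]=-6
after OR r4, r4, r2: r4=13|(-6)=-1
after ADD r4, r4, r2: r4=(-1)+(-6)=-7
after LDR r4, [r0]: r4=M[212]=-6
after AND r2, r2, r4: r2=(-6)&(-6)=-6
after ADD r0, r0, #4: r0=212+4=216
after SUB r6, r6, #1: r6=6-1=5
CMP r6, #3  (cmp 5,3)
BNE L0: taken
after LDR r2, [r0]: r2=M[216]=9
after OR r4, r4, r2: r4=(-6)|9=-5
after ADD r4, r4, r2: r4=(-5)+9=4
after LDR r4, [r0]: r4=M[216]=9
after AND r2, r2, r4: r2=9&9=9
after ADD r0, r0, #4: r0=216+4=220
after SUB r6, r6, #1: r6=5-1=4
CMP r6, #3  (cmp 4,3)
BNE L0: taken
after LDR r2, [r0]: r2=M[220]=-7
after OR r4, r4, r2: r4=9|(-7)=-7
after ADD r4, r4, r2: r4=(-7)+(-7)=-14
after LDR r4, [r0]: r4=M[220]=-7
after AND r2, r2, r4: r2=(-7)&(-7)=-7
after ADD r0, r0, #4: r0=220+4=224
after SUB r6, r6, #1: r6=4-1=3
CMP r6, #3  (cmp 3,3)
BNE L0: not taken
STR r2, [212] → M[212]=-7
halt.

-7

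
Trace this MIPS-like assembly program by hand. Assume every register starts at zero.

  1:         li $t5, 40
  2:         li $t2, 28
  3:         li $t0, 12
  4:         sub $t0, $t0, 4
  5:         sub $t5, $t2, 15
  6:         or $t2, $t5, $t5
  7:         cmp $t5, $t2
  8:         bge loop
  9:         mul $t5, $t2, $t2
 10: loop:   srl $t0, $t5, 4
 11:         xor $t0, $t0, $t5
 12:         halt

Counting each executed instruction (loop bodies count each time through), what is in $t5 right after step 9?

13

after li $t5, 40: $t5=40
after li $t2, 28: $t2=28
after li $t0, 12: $t0=12
after sub $t0, $t0, 4: $t0=12-4=8
after sub $t5, $t2, 15: $t5=28-15=13
after or $t2, $t5, $t5: $t2=13|13=13
cmp $t5, $t2  (cmp 13,13)
bge loop: taken
after srl $t0, $t5, 4: $t0=13>>4=0
After step 9: $t5 = 13.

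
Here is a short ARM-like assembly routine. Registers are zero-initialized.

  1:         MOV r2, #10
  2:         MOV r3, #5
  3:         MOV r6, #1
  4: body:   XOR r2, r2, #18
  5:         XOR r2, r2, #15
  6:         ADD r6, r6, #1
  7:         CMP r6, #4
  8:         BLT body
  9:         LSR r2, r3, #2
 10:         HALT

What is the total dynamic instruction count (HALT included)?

20

after MOV r2, #10: r2=10
after MOV r3, #5: r3=5
after MOV r6, #1: r6=1
after XOR r2, r2, #18: r2=10^18=24
after XOR r2, r2, #15: r2=24^15=23
after ADD r6, r6, #1: r6=1+1=2
CMP r6, #4  (cmp 2,4)
BLT body: taken
after XOR r2, r2, #18: r2=23^18=5
after XOR r2, r2, #15: r2=5^15=10
after ADD r6, r6, #1: r6=2+1=3
CMP r6, #4  (cmp 3,4)
BLT body: taken
after XOR r2, r2, #18: r2=10^18=24
after XOR r2, r2, #15: r2=24^15=23
after ADD r6, r6, #1: r6=3+1=4
CMP r6, #4  (cmp 4,4)
BLT body: not taken
after LSR r2, r3, #2: r2=5>>2=1
halt.
Total executed instructions: 20.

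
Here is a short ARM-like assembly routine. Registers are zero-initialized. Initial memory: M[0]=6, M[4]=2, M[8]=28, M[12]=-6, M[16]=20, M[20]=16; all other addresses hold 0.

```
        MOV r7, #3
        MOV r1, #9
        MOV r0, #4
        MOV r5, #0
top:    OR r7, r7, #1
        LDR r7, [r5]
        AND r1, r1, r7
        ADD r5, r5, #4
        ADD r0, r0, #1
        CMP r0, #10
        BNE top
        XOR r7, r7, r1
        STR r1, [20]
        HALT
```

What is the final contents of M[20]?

MOV r7, #3 → r7=3
MOV r1, #9 → r1=9
MOV r0, #4 → r0=4
MOV r5, #0 → r5=0
OR r7, r7, #1 → r7=3|1=3
LDR r7, [r5] → r7=M[0]=6
AND r1, r1, r7 → r1=9&6=0
ADD r5, r5, #4 → r5=0+4=4
ADD r0, r0, #1 → r0=4+1=5
CMP r0, #10  (cmp 5,10)
BNE top: taken
OR r7, r7, #1 → r7=6|1=7
LDR r7, [r5] → r7=M[4]=2
AND r1, r1, r7 → r1=0&2=0
ADD r5, r5, #4 → r5=4+4=8
ADD r0, r0, #1 → r0=5+1=6
CMP r0, #10  (cmp 6,10)
BNE top: taken
OR r7, r7, #1 → r7=2|1=3
LDR r7, [r5] → r7=M[8]=28
AND r1, r1, r7 → r1=0&28=0
ADD r5, r5, #4 → r5=8+4=12
ADD r0, r0, #1 → r0=6+1=7
CMP r0, #10  (cmp 7,10)
BNE top: taken
OR r7, r7, #1 → r7=28|1=29
LDR r7, [r5] → r7=M[12]=-6
AND r1, r1, r7 → r1=0&(-6)=0
ADD r5, r5, #4 → r5=12+4=16
ADD r0, r0, #1 → r0=7+1=8
CMP r0, #10  (cmp 8,10)
BNE top: taken
OR r7, r7, #1 → r7=(-6)|1=-5
LDR r7, [r5] → r7=M[16]=20
AND r1, r1, r7 → r1=0&20=0
ADD r5, r5, #4 → r5=16+4=20
ADD r0, r0, #1 → r0=8+1=9
CMP r0, #10  (cmp 9,10)
BNE top: taken
OR r7, r7, #1 → r7=20|1=21
LDR r7, [r5] → r7=M[20]=16
AND r1, r1, r7 → r1=0&16=0
ADD r5, r5, #4 → r5=20+4=24
ADD r0, r0, #1 → r0=9+1=10
CMP r0, #10  (cmp 10,10)
BNE top: not taken
XOR r7, r7, r1 → r7=16^0=16
STR r1, [20] → M[20]=0
halt.

0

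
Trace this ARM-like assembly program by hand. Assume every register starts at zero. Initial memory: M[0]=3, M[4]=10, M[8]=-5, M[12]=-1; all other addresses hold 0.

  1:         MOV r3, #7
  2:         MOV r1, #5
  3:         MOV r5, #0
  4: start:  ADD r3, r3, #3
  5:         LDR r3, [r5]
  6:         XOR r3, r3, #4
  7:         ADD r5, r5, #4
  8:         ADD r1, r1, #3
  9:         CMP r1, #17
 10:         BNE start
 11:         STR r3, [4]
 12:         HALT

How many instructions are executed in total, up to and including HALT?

33

r3=7
r1=5
r5=0
r3=7+3=10
r3=M[0]=3
r3=3^4=7
r5=0+4=4
r1=5+3=8
CMP r1, #17  (cmp 8,17)
BNE start: taken
r3=7+3=10
r3=M[4]=10
r3=10^4=14
r5=4+4=8
r1=8+3=11
CMP r1, #17  (cmp 11,17)
BNE start: taken
r3=14+3=17
r3=M[8]=-5
r3=(-5)^4=-1
r5=8+4=12
r1=11+3=14
CMP r1, #17  (cmp 14,17)
BNE start: taken
r3=(-1)+3=2
r3=M[12]=-1
r3=(-1)^4=-5
r5=12+4=16
r1=14+3=17
CMP r1, #17  (cmp 17,17)
BNE start: not taken
STR r3, [4] → M[4]=-5
halt.
Total executed instructions: 33.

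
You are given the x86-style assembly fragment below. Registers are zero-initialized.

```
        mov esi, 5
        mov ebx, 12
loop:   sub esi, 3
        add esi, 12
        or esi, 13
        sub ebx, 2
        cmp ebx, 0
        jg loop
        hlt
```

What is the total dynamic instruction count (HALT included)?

39

after mov esi, 5: esi=5
after mov ebx, 12: ebx=12
after sub esi, 3: esi=5-3=2
after add esi, 12: esi=2+12=14
after or esi, 13: esi=14|13=15
after sub ebx, 2: ebx=12-2=10
cmp ebx, 0  (cmp 10,0)
jg loop: taken
after sub esi, 3: esi=15-3=12
after add esi, 12: esi=12+12=24
after or esi, 13: esi=24|13=29
after sub ebx, 2: ebx=10-2=8
cmp ebx, 0  (cmp 8,0)
jg loop: taken
after sub esi, 3: esi=29-3=26
after add esi, 12: esi=26+12=38
after or esi, 13: esi=38|13=47
after sub ebx, 2: ebx=8-2=6
cmp ebx, 0  (cmp 6,0)
jg loop: taken
after sub esi, 3: esi=47-3=44
after add esi, 12: esi=44+12=56
after or esi, 13: esi=56|13=61
after sub ebx, 2: ebx=6-2=4
cmp ebx, 0  (cmp 4,0)
jg loop: taken
after sub esi, 3: esi=61-3=58
after add esi, 12: esi=58+12=70
after or esi, 13: esi=70|13=79
after sub ebx, 2: ebx=4-2=2
cmp ebx, 0  (cmp 2,0)
jg loop: taken
after sub esi, 3: esi=79-3=76
after add esi, 12: esi=76+12=88
after or esi, 13: esi=88|13=93
after sub ebx, 2: ebx=2-2=0
cmp ebx, 0  (cmp 0,0)
jg loop: not taken
halt.
Total executed instructions: 39.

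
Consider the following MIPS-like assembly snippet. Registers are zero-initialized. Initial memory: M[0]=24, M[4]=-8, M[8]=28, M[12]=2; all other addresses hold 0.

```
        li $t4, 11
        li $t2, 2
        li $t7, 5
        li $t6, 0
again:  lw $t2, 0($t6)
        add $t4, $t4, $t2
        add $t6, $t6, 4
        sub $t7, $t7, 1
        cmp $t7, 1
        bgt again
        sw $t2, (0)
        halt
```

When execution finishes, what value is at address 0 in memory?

2

li $t4, 11 → $t4=11
li $t2, 2 → $t2=2
li $t7, 5 → $t7=5
li $t6, 0 → $t6=0
lw $t2, 0($t6) → $t2=M[0]=24
add $t4, $t4, $t2 → $t4=11+24=35
add $t6, $t6, 4 → $t6=0+4=4
sub $t7, $t7, 1 → $t7=5-1=4
cmp $t7, 1  (cmp 4,1)
bgt again: taken
lw $t2, 0($t6) → $t2=M[4]=-8
add $t4, $t4, $t2 → $t4=35+(-8)=27
add $t6, $t6, 4 → $t6=4+4=8
sub $t7, $t7, 1 → $t7=4-1=3
cmp $t7, 1  (cmp 3,1)
bgt again: taken
lw $t2, 0($t6) → $t2=M[8]=28
add $t4, $t4, $t2 → $t4=27+28=55
add $t6, $t6, 4 → $t6=8+4=12
sub $t7, $t7, 1 → $t7=3-1=2
cmp $t7, 1  (cmp 2,1)
bgt again: taken
lw $t2, 0($t6) → $t2=M[12]=2
add $t4, $t4, $t2 → $t4=55+2=57
add $t6, $t6, 4 → $t6=12+4=16
sub $t7, $t7, 1 → $t7=2-1=1
cmp $t7, 1  (cmp 1,1)
bgt again: not taken
sw $t2, (0) → M[0]=2
halt.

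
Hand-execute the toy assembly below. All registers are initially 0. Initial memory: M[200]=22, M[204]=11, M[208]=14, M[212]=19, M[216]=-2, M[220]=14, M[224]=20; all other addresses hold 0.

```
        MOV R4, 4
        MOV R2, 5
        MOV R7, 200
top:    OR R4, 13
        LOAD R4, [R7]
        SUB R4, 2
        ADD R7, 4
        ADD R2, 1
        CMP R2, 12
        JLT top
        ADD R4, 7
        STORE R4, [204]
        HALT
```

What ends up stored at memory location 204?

25

R4=4
R2=5
R7=200
R4=4|13=13
R4=M[200]=22
R4=22-2=20
R7=200+4=204
R2=5+1=6
CMP R2, 12  (cmp 6,12)
JLT top: taken
R4=20|13=29
R4=M[204]=11
R4=11-2=9
R7=204+4=208
R2=6+1=7
CMP R2, 12  (cmp 7,12)
JLT top: taken
R4=9|13=13
R4=M[208]=14
R4=14-2=12
R7=208+4=212
R2=7+1=8
CMP R2, 12  (cmp 8,12)
JLT top: taken
R4=12|13=13
R4=M[212]=19
R4=19-2=17
R7=212+4=216
R2=8+1=9
CMP R2, 12  (cmp 9,12)
JLT top: taken
R4=17|13=29
R4=M[216]=-2
R4=(-2)-2=-4
R7=216+4=220
R2=9+1=10
CMP R2, 12  (cmp 10,12)
JLT top: taken
R4=(-4)|13=-3
R4=M[220]=14
R4=14-2=12
R7=220+4=224
R2=10+1=11
CMP R2, 12  (cmp 11,12)
JLT top: taken
R4=12|13=13
R4=M[224]=20
R4=20-2=18
R7=224+4=228
R2=11+1=12
CMP R2, 12  (cmp 12,12)
JLT top: not taken
R4=18+7=25
STORE R4, [204] → M[204]=25
halt.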